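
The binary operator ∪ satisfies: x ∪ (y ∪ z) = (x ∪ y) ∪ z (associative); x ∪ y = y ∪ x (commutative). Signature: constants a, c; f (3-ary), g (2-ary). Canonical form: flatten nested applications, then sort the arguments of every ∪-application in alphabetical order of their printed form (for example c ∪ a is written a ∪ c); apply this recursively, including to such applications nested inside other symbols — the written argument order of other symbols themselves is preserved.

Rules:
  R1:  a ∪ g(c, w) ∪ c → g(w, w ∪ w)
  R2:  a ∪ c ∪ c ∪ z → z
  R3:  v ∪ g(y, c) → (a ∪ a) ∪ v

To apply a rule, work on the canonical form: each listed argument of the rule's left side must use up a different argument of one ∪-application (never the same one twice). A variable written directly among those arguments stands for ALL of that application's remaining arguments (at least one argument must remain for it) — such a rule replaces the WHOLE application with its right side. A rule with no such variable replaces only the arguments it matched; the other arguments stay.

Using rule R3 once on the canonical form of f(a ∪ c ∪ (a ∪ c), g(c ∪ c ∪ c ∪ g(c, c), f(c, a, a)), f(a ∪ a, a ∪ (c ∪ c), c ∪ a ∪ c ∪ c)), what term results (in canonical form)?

Canonical form:  f(a ∪ a ∪ c ∪ c, g(c ∪ c ∪ c ∪ g(c, c), f(c, a, a)), f(a ∪ a, a ∪ c ∪ c, a ∪ c ∪ c ∪ c))
R3 matches:  uses g(c, c);  v := c ∪ c ∪ c, y := c
Every leftover argument binds to the variable; the entire application is replaced.
New term:  f(a ∪ a ∪ c ∪ c, g(a ∪ a ∪ c ∪ c ∪ c, f(c, a, a)), f(a ∪ a, a ∪ c ∪ c, a ∪ c ∪ c ∪ c))

Answer: f(a ∪ a ∪ c ∪ c, g(a ∪ a ∪ c ∪ c ∪ c, f(c, a, a)), f(a ∪ a, a ∪ c ∪ c, a ∪ c ∪ c ∪ c))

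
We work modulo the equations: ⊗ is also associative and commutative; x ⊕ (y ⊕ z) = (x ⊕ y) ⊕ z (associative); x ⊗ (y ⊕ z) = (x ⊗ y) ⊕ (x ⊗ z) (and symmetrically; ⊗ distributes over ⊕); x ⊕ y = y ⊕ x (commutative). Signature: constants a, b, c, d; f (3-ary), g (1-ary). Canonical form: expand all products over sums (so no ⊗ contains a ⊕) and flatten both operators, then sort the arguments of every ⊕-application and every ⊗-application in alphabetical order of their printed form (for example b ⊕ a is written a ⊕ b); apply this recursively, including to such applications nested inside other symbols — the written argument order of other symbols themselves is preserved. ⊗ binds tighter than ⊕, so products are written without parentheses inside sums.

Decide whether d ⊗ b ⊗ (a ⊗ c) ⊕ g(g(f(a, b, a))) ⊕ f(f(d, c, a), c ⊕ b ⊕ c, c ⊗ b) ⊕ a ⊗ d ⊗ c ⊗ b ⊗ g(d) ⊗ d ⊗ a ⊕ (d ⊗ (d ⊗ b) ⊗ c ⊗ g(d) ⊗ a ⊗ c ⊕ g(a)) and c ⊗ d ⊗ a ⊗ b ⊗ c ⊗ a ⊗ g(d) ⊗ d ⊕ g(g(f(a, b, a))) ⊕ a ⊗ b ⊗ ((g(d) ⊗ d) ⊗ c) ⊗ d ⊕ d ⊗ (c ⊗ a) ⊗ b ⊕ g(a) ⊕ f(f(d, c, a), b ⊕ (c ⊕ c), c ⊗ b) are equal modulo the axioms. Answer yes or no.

Answer: no — a ⊗ a ⊗ b ⊗ c ⊗ d ⊗ d ⊗ g(d) ⊕ a ⊗ b ⊗ c ⊗ c ⊗ d ⊗ d ⊗ g(d) ⊕ a ⊗ b ⊗ c ⊗ d ⊕ f(f(d, c, a), b ⊕ c ⊕ c, b ⊗ c) ⊕ g(a) ⊕ g(g(f(a, b, a))) vs a ⊗ a ⊗ b ⊗ c ⊗ c ⊗ d ⊗ d ⊗ g(d) ⊕ a ⊗ b ⊗ c ⊗ d ⊕ a ⊗ b ⊗ c ⊗ d ⊗ d ⊗ g(d) ⊕ f(f(d, c, a), b ⊕ c ⊕ c, b ⊗ c) ⊕ g(a) ⊕ g(g(f(a, b, a)))

Derivation:
Left:  d ⊗ b ⊗ (a ⊗ c) ⊕ g(g(f(a, b, a))) ⊕ f(f(d, c, a), c ⊕ b ⊕ c, c ⊗ b) ⊕ a ⊗ d ⊗ c ⊗ b ⊗ g(d) ⊗ d ⊗ a ⊕ (d ⊗ (d ⊗ b) ⊗ c ⊗ g(d) ⊗ a ⊗ c ⊕ g(a))
  Flatten:  a ⊗ b ⊗ c ⊗ d ⊕ g(g(f(a, b, a))) ⊕ f(f(d, c, a), b ⊕ c ⊕ c, b ⊗ c) ⊕ a ⊗ a ⊗ b ⊗ c ⊗ d ⊗ d ⊗ g(d) ⊕ a ⊗ b ⊗ c ⊗ c ⊗ d ⊗ d ⊗ g(d) ⊕ g(a)
  Sort:  a ⊗ a ⊗ b ⊗ c ⊗ d ⊗ d ⊗ g(d) ⊕ a ⊗ b ⊗ c ⊗ c ⊗ d ⊗ d ⊗ g(d) ⊕ a ⊗ b ⊗ c ⊗ d ⊕ f(f(d, c, a), b ⊕ c ⊕ c, b ⊗ c) ⊕ g(a) ⊕ g(g(f(a, b, a)))
Right:  c ⊗ d ⊗ a ⊗ b ⊗ c ⊗ a ⊗ g(d) ⊗ d ⊕ g(g(f(a, b, a))) ⊕ a ⊗ b ⊗ ((g(d) ⊗ d) ⊗ c) ⊗ d ⊕ d ⊗ (c ⊗ a) ⊗ b ⊕ g(a) ⊕ f(f(d, c, a), b ⊕ (c ⊕ c), c ⊗ b)
  Flatten:  a ⊗ a ⊗ b ⊗ c ⊗ c ⊗ d ⊗ d ⊗ g(d) ⊕ g(g(f(a, b, a))) ⊕ a ⊗ b ⊗ c ⊗ d ⊗ d ⊗ g(d) ⊕ a ⊗ b ⊗ c ⊗ d ⊕ g(a) ⊕ f(f(d, c, a), b ⊕ c ⊕ c, b ⊗ c)
  Sort:  a ⊗ a ⊗ b ⊗ c ⊗ c ⊗ d ⊗ d ⊗ g(d) ⊕ a ⊗ b ⊗ c ⊗ d ⊕ a ⊗ b ⊗ c ⊗ d ⊗ d ⊗ g(d) ⊕ f(f(d, c, a), b ⊕ c ⊕ c, b ⊗ c) ⊕ g(a) ⊕ g(g(f(a, b, a)))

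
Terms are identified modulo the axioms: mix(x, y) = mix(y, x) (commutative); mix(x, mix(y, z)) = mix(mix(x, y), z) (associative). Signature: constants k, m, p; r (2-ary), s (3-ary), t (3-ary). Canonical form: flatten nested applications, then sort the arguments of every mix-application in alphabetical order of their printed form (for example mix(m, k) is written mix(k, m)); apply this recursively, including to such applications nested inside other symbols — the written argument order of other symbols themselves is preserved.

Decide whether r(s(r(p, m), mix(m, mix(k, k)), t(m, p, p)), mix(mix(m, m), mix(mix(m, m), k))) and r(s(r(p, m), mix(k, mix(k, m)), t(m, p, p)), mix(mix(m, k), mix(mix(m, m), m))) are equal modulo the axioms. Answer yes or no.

Answer: yes — both canonical forms are r(s(r(p, m), mix(k, k, m), t(m, p, p)), mix(k, m, m, m, m))

Derivation:
Left:  r(s(r(p, m), mix(m, mix(k, k)), t(m, p, p)), mix(mix(m, m), mix(mix(m, m), k)))
  Work inside:  mix(mix(m, m), mix(mix(m, m), k))
  Merge nested applications:  mix(m, m, m, m, k)
  Sort:  mix(k, m, m, m, m)
  Reassemble:  r(s(r(p, m), mix(k, k, m), t(m, p, p)), mix(k, m, m, m, m))
Right:  r(s(r(p, m), mix(k, mix(k, m)), t(m, p, p)), mix(mix(m, k), mix(mix(m, m), m)))
  Descend into:  mix(mix(m, k), mix(mix(m, m), m))
  Merge nested applications:  mix(m, k, m, m, m)
  Sort arguments:  mix(k, m, m, m, m)
  Reassemble:  r(s(r(p, m), mix(k, k, m), t(m, p, p)), mix(k, m, m, m, m))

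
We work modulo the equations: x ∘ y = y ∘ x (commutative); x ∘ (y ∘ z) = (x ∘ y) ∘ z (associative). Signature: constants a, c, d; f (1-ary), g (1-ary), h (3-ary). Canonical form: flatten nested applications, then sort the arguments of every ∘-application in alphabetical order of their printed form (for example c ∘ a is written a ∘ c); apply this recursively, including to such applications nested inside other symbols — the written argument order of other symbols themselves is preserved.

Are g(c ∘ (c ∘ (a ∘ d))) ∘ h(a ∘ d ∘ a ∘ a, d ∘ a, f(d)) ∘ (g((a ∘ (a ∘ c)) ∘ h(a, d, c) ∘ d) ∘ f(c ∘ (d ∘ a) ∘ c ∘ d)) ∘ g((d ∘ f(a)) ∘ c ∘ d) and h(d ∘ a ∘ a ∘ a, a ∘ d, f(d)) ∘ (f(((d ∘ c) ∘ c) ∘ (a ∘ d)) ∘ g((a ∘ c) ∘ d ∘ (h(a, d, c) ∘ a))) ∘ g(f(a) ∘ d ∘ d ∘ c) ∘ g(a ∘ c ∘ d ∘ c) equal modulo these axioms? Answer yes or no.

Answer: yes — both canonical forms are f(a ∘ c ∘ c ∘ d ∘ d) ∘ g(a ∘ a ∘ c ∘ d ∘ h(a, d, c)) ∘ g(a ∘ c ∘ c ∘ d) ∘ g(c ∘ d ∘ d ∘ f(a)) ∘ h(a ∘ a ∘ a ∘ d, a ∘ d, f(d))

Derivation:
Left:  g(c ∘ (c ∘ (a ∘ d))) ∘ h(a ∘ d ∘ a ∘ a, d ∘ a, f(d)) ∘ (g((a ∘ (a ∘ c)) ∘ h(a, d, c) ∘ d) ∘ f(c ∘ (d ∘ a) ∘ c ∘ d)) ∘ g((d ∘ f(a)) ∘ c ∘ d)
  Merge nested applications:  g(c ∘ (c ∘ (a ∘ d))) ∘ h(a ∘ d ∘ a ∘ a, d ∘ a, f(d)) ∘ g((a ∘ (a ∘ c)) ∘ h(a, d, c) ∘ d) ∘ f(c ∘ (d ∘ a) ∘ c ∘ d) ∘ g((d ∘ f(a)) ∘ c ∘ d)
  Simplify inside:  g(c ∘ (c ∘ (a ∘ d)))  →  g(a ∘ c ∘ c ∘ d)
  Inside:  h(a ∘ d ∘ a ∘ a, d ∘ a, f(d))  →  h(a ∘ a ∘ a ∘ d, a ∘ d, f(d))
  Canonicalize subterm:  g((a ∘ (a ∘ c)) ∘ h(a, d, c) ∘ d)  →  g(a ∘ a ∘ c ∘ d ∘ h(a, d, c))
  Sort arguments:  f(a ∘ c ∘ c ∘ d ∘ d) ∘ g(a ∘ a ∘ c ∘ d ∘ h(a, d, c)) ∘ g(a ∘ c ∘ c ∘ d) ∘ g(c ∘ d ∘ d ∘ f(a)) ∘ h(a ∘ a ∘ a ∘ d, a ∘ d, f(d))
Right:  h(d ∘ a ∘ a ∘ a, a ∘ d, f(d)) ∘ (f(((d ∘ c) ∘ c) ∘ (a ∘ d)) ∘ g((a ∘ c) ∘ d ∘ (h(a, d, c) ∘ a))) ∘ g(f(a) ∘ d ∘ d ∘ c) ∘ g(a ∘ c ∘ d ∘ c)
  Un-nest:  h(d ∘ a ∘ a ∘ a, a ∘ d, f(d)) ∘ f(((d ∘ c) ∘ c) ∘ (a ∘ d)) ∘ g((a ∘ c) ∘ d ∘ (h(a, d, c) ∘ a)) ∘ g(f(a) ∘ d ∘ d ∘ c) ∘ g(a ∘ c ∘ d ∘ c)
  Inside:  h(d ∘ a ∘ a ∘ a, a ∘ d, f(d))  →  h(a ∘ a ∘ a ∘ d, a ∘ d, f(d))
  Simplify inside:  f(((d ∘ c) ∘ c) ∘ (a ∘ d))  →  f(a ∘ c ∘ c ∘ d ∘ d)
  Canonicalize subterm:  g((a ∘ c) ∘ d ∘ (h(a, d, c) ∘ a))  →  g(a ∘ a ∘ c ∘ d ∘ h(a, d, c))
  Sort arguments:  f(a ∘ c ∘ c ∘ d ∘ d) ∘ g(a ∘ a ∘ c ∘ d ∘ h(a, d, c)) ∘ g(a ∘ c ∘ c ∘ d) ∘ g(c ∘ d ∘ d ∘ f(a)) ∘ h(a ∘ a ∘ a ∘ d, a ∘ d, f(d))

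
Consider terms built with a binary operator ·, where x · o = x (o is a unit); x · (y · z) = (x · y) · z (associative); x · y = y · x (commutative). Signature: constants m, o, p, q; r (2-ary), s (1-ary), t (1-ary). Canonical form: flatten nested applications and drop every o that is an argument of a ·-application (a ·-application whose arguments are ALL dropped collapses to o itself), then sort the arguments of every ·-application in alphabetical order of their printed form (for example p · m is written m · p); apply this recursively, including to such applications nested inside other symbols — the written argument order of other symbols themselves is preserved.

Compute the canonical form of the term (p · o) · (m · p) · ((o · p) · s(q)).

Merge nested applications:  p · o · m · p · o · p · s(q)
Unit:  drop o (×2)
Sort arguments:  m · p · p · p · s(q)

Answer: m · p · p · p · s(q)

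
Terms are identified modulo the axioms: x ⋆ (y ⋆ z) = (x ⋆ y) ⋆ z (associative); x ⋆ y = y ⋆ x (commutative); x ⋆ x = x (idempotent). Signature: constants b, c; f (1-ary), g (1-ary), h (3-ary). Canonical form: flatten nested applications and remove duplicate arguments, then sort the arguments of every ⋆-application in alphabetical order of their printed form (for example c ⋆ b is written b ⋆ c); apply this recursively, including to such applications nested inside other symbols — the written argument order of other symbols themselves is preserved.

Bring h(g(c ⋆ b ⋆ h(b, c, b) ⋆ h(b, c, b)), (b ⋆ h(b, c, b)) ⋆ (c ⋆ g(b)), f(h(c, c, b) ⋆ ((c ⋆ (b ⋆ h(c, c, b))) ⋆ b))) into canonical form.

Answer: h(g(b ⋆ c ⋆ h(b, c, b)), b ⋆ c ⋆ g(b) ⋆ h(b, c, b), f(b ⋆ c ⋆ h(c, c, b)))

Derivation:
Focus inside:  h(c, c, b) ⋆ ((c ⋆ (b ⋆ h(c, c, b))) ⋆ b)
Flatten:  h(c, c, b) ⋆ c ⋆ b ⋆ h(c, c, b) ⋆ b
Deduplicate:  drop duplicate h(c, c, b), b
Sort arguments:  b ⋆ c ⋆ h(c, c, b)
Reassemble:  h(g(b ⋆ c ⋆ h(b, c, b)), b ⋆ c ⋆ g(b) ⋆ h(b, c, b), f(b ⋆ c ⋆ h(c, c, b)))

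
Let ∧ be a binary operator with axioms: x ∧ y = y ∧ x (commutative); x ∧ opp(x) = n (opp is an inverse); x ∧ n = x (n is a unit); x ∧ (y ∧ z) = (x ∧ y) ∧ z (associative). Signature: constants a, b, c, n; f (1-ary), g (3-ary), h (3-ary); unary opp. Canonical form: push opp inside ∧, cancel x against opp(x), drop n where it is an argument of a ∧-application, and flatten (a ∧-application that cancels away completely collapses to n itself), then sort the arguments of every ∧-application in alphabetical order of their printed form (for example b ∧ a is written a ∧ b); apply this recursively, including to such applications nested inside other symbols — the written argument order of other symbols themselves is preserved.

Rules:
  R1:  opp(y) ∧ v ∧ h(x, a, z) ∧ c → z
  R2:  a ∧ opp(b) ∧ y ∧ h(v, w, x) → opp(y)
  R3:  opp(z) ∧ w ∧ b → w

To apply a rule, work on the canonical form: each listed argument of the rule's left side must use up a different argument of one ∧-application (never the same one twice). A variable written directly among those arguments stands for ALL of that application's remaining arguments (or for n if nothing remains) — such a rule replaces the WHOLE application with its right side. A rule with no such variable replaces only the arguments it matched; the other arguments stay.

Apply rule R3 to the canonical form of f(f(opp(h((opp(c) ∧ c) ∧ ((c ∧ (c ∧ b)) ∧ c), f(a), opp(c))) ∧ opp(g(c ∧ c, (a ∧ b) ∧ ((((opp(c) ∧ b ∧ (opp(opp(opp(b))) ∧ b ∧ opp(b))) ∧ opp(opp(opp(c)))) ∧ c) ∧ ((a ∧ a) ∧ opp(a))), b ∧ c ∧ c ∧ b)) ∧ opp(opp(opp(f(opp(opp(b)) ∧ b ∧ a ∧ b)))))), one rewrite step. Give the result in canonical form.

Answer: f(f(opp(f(a ∧ b ∧ b ∧ b)) ∧ opp(g(c ∧ c, a ∧ a, b ∧ b ∧ c ∧ c)) ∧ opp(h(b ∧ c ∧ c ∧ c, f(a), opp(c)))))

Derivation:
Canonical form:  f(f(opp(f(a ∧ b ∧ b ∧ b)) ∧ opp(g(c ∧ c, a ∧ a ∧ b ∧ opp(c), b ∧ b ∧ c ∧ c)) ∧ opp(h(b ∧ c ∧ c ∧ c, f(a), opp(c)))))
R3 matches:  uses b, opp(c);  w := a ∧ a, z := c
Every leftover argument binds to the variable; the entire application is replaced.
Result:  f(f(opp(f(a ∧ b ∧ b ∧ b)) ∧ opp(g(c ∧ c, a ∧ a, b ∧ b ∧ c ∧ c)) ∧ opp(h(b ∧ c ∧ c ∧ c, f(a), opp(c)))))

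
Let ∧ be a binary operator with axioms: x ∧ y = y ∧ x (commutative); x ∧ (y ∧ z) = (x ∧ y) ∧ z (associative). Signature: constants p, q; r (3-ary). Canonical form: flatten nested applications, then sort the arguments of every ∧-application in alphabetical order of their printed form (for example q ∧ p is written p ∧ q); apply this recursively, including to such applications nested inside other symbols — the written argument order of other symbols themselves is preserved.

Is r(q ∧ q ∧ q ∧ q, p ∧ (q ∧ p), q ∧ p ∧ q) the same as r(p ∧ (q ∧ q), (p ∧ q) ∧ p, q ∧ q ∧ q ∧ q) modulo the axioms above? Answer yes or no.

Left:  r(q ∧ q ∧ q ∧ q, p ∧ (q ∧ p), q ∧ p ∧ q)
  Work inside:  p ∧ (q ∧ p)
  Un-nest:  p ∧ q ∧ p
  Sort:  p ∧ p ∧ q
  Reassemble:  r(q ∧ q ∧ q ∧ q, p ∧ p ∧ q, p ∧ q ∧ q)
Right:  r(p ∧ (q ∧ q), (p ∧ q) ∧ p, q ∧ q ∧ q ∧ q)
  Descend into:  (p ∧ q) ∧ p
  Flatten:  p ∧ q ∧ p
  Sort:  p ∧ p ∧ q
  Rebuild:  r(p ∧ q ∧ q, p ∧ p ∧ q, q ∧ q ∧ q ∧ q)

Answer: no — r(q ∧ q ∧ q ∧ q, p ∧ p ∧ q, p ∧ q ∧ q) vs r(p ∧ q ∧ q, p ∧ p ∧ q, q ∧ q ∧ q ∧ q)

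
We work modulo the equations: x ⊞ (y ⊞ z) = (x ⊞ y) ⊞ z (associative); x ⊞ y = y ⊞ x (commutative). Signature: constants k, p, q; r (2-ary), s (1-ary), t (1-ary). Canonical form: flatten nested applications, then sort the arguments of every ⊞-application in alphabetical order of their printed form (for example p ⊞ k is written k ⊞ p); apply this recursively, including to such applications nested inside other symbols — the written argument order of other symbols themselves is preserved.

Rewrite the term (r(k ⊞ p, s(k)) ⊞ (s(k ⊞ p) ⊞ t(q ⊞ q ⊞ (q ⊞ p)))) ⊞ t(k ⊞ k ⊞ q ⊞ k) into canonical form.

Answer: r(k ⊞ p, s(k)) ⊞ s(k ⊞ p) ⊞ t(k ⊞ k ⊞ k ⊞ q) ⊞ t(p ⊞ q ⊞ q ⊞ q)

Derivation:
Un-nest:  r(k ⊞ p, s(k)) ⊞ s(k ⊞ p) ⊞ t(q ⊞ q ⊞ (q ⊞ p)) ⊞ t(k ⊞ k ⊞ q ⊞ k)
Simplify inside:  t(q ⊞ q ⊞ (q ⊞ p))  →  t(p ⊞ q ⊞ q ⊞ q)
Inside:  t(k ⊞ k ⊞ q ⊞ k)  →  t(k ⊞ k ⊞ k ⊞ q)
Sort:  r(k ⊞ p, s(k)) ⊞ s(k ⊞ p) ⊞ t(k ⊞ k ⊞ k ⊞ q) ⊞ t(p ⊞ q ⊞ q ⊞ q)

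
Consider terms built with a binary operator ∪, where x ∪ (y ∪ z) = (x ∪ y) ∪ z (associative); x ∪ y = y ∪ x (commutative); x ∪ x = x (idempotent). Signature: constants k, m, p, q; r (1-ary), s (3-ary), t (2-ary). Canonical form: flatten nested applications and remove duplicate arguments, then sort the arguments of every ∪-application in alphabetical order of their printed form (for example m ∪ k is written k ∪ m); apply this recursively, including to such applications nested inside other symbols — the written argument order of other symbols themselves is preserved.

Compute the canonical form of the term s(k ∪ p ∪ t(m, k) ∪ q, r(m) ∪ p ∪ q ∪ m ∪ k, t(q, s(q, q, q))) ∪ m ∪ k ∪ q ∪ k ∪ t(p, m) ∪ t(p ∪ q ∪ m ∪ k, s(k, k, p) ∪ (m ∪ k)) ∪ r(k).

Answer: k ∪ m ∪ q ∪ r(k) ∪ s(k ∪ p ∪ q ∪ t(m, k), k ∪ m ∪ p ∪ q ∪ r(m), t(q, s(q, q, q))) ∪ t(k ∪ m ∪ p ∪ q, k ∪ m ∪ s(k, k, p)) ∪ t(p, m)

Derivation:
Simplify inside:  s(k ∪ p ∪ t(m, k) ∪ q, r(m) ∪ p ∪ q ∪ m ∪ k, t(q, s(q, q, q)))  →  s(k ∪ p ∪ q ∪ t(m, k), k ∪ m ∪ p ∪ q ∪ r(m), t(q, s(q, q, q)))
Simplify inside:  t(p ∪ q ∪ m ∪ k, s(k, k, p) ∪ (m ∪ k))  →  t(k ∪ m ∪ p ∪ q, k ∪ m ∪ s(k, k, p))
Deduplicate:  drop duplicate k
Sort:  k ∪ m ∪ q ∪ r(k) ∪ s(k ∪ p ∪ q ∪ t(m, k), k ∪ m ∪ p ∪ q ∪ r(m), t(q, s(q, q, q))) ∪ t(k ∪ m ∪ p ∪ q, k ∪ m ∪ s(k, k, p)) ∪ t(p, m)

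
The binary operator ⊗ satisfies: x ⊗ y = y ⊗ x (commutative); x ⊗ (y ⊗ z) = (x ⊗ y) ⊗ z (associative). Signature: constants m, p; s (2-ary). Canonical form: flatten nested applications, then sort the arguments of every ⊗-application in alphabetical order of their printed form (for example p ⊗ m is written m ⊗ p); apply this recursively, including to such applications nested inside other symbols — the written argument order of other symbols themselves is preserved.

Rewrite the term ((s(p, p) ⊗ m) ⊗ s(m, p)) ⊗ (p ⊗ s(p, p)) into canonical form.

Answer: m ⊗ p ⊗ s(m, p) ⊗ s(p, p) ⊗ s(p, p)

Derivation:
Un-nest:  s(p, p) ⊗ m ⊗ s(m, p) ⊗ p ⊗ s(p, p)
Sort:  m ⊗ p ⊗ s(m, p) ⊗ s(p, p) ⊗ s(p, p)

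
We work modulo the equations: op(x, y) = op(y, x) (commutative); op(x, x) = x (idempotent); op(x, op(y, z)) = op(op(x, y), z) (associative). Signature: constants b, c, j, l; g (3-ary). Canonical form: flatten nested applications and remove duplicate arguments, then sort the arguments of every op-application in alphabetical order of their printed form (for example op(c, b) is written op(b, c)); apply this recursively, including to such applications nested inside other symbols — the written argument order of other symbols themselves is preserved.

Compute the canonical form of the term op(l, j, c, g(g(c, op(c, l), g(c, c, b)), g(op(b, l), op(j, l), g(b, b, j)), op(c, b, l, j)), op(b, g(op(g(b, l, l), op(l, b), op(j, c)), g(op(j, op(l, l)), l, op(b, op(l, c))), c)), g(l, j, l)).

Answer: op(b, c, g(g(c, op(c, l), g(c, c, b)), g(op(b, l), op(j, l), g(b, b, j)), op(b, c, j, l)), g(l, j, l), g(op(b, c, g(b, l, l), j, l), g(op(j, l), l, op(b, c, l)), c), j, l)

Derivation:
Un-nest:  op(l, j, c, g(g(c, op(c, l), g(c, c, b)), g(op(b, l), op(j, l), g(b, b, j)), op(c, b, l, j)), b, g(op(g(b, l, l), op(l, b), op(j, c)), g(op(j, op(l, l)), l, op(b, op(l, c))), c), g(l, j, l))
Simplify inside:  g(g(c, op(c, l), g(c, c, b)), g(op(b, l), op(j, l), g(b, b, j)), op(c, b, l, j))  →  g(g(c, op(c, l), g(c, c, b)), g(op(b, l), op(j, l), g(b, b, j)), op(b, c, j, l))
Simplify inside:  g(op(g(b, l, l), op(l, b), op(j, c)), g(op(j, op(l, l)), l, op(b, op(l, c))), c)  →  g(op(b, c, g(b, l, l), j, l), g(op(j, l), l, op(b, c, l)), c)
Sort:  op(b, c, g(g(c, op(c, l), g(c, c, b)), g(op(b, l), op(j, l), g(b, b, j)), op(b, c, j, l)), g(l, j, l), g(op(b, c, g(b, l, l), j, l), g(op(j, l), l, op(b, c, l)), c), j, l)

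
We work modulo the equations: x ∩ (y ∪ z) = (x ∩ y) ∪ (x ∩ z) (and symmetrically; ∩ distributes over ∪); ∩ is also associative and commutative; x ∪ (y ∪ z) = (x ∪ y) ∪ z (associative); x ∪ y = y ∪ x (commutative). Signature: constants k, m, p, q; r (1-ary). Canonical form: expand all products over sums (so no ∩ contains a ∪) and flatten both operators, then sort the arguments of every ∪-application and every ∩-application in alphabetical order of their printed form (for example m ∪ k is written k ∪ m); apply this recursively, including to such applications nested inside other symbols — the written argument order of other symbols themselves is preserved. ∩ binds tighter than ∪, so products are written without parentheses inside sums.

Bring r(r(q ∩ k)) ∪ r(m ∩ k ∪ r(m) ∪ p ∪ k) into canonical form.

Answer: r(k ∪ k ∩ m ∪ p ∪ r(m)) ∪ r(r(k ∩ q))

Derivation:
Merge nested applications:  r(r(k ∩ q)) ∪ r(k ∪ k ∩ m ∪ p ∪ r(m))
Sort arguments:  r(k ∪ k ∩ m ∪ p ∪ r(m)) ∪ r(r(k ∩ q))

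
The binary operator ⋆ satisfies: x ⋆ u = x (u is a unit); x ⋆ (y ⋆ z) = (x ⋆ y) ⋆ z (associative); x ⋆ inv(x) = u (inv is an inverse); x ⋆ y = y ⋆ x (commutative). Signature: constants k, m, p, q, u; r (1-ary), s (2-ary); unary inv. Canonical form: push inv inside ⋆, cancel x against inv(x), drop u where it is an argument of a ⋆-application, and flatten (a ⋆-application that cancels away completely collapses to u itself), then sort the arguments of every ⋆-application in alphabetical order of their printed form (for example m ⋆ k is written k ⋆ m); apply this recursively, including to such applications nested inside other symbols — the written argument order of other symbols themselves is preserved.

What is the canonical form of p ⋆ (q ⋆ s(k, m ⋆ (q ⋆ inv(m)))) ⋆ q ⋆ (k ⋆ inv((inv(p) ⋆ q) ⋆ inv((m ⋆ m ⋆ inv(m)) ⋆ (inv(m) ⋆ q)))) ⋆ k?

Push inv inside:  distribute inv over ⋆ and collapse double inv
Cancel:  m cancels
Collect terms:  p ⋆ p ⋆ q ⋆ q ⋆ s(k, q) ⋆ k ⋆ k
Sort arguments:  k ⋆ k ⋆ p ⋆ p ⋆ q ⋆ q ⋆ s(k, q)

Answer: k ⋆ k ⋆ p ⋆ p ⋆ q ⋆ q ⋆ s(k, q)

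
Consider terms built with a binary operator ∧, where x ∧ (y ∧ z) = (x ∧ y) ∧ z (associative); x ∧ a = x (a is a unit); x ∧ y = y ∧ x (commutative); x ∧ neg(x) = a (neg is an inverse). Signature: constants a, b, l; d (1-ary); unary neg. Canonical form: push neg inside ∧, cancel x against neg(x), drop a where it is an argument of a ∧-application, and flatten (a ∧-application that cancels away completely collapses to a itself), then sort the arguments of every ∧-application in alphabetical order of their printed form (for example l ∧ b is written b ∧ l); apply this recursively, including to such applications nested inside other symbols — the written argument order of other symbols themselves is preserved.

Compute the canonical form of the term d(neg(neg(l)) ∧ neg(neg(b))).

Work inside:  neg(neg(l)) ∧ neg(neg(b))
Push neg inside:  distribute neg over ∧ and collapse double neg
Collect terms:  l ∧ b
Order the arguments:  b ∧ l
Reassemble:  d(b ∧ l)

Answer: d(b ∧ l)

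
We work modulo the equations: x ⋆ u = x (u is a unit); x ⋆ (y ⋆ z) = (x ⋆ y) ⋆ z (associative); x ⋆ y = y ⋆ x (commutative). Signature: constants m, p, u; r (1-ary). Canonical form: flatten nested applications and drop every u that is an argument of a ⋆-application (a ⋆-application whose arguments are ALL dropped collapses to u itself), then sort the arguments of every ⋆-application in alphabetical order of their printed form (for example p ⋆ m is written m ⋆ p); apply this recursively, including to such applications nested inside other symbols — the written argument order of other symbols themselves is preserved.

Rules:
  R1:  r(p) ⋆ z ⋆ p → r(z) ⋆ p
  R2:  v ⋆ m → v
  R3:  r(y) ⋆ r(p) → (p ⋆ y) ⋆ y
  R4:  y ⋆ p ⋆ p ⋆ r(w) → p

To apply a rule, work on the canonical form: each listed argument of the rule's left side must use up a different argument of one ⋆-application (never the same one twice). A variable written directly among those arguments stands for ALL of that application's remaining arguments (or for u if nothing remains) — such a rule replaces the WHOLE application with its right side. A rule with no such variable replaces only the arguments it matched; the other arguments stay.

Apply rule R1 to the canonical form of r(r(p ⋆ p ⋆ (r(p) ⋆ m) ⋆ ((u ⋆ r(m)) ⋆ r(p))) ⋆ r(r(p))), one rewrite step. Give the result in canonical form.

Canonical form:  r(r(m ⋆ p ⋆ p ⋆ r(m) ⋆ r(p) ⋆ r(p)) ⋆ r(r(p)))
Apply R1:  consuming p, r(p);  z := m ⋆ p ⋆ r(m) ⋆ r(p)
The extension variable absorbs all remaining arguments, so the whole application is rewritten.
Giving:  r(r(p ⋆ r(m ⋆ p ⋆ r(m) ⋆ r(p))) ⋆ r(r(p)))

Answer: r(r(p ⋆ r(m ⋆ p ⋆ r(m) ⋆ r(p))) ⋆ r(r(p)))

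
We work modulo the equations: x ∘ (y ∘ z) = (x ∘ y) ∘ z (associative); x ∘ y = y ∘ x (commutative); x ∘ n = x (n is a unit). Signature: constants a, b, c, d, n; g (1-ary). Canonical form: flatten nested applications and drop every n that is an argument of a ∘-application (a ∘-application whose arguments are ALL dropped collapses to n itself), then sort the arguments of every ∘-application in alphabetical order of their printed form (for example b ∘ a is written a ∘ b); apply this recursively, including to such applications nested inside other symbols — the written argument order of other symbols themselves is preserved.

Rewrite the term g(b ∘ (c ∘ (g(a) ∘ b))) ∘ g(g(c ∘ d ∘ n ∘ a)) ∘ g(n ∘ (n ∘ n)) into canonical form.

Simplify inside:  g(b ∘ (c ∘ (g(a) ∘ b)))  →  g(b ∘ b ∘ c ∘ g(a))
Simplify inside:  g(g(c ∘ d ∘ n ∘ a))  →  g(g(a ∘ c ∘ d))
Inside:  g(n ∘ (n ∘ n))  →  g(n)
Sort:  g(b ∘ b ∘ c ∘ g(a)) ∘ g(g(a ∘ c ∘ d)) ∘ g(n)

Answer: g(b ∘ b ∘ c ∘ g(a)) ∘ g(g(a ∘ c ∘ d)) ∘ g(n)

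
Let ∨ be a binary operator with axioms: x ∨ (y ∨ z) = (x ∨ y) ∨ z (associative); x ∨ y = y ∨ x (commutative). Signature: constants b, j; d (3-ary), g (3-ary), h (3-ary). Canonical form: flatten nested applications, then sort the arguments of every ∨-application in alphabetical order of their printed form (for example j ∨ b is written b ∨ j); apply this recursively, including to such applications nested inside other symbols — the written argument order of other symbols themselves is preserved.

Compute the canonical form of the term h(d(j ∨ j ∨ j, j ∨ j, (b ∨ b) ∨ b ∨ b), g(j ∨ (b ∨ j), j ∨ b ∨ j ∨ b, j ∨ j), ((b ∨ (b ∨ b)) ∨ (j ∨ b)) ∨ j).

Answer: h(d(j ∨ j ∨ j, j ∨ j, b ∨ b ∨ b ∨ b), g(b ∨ j ∨ j, b ∨ b ∨ j ∨ j, j ∨ j), b ∨ b ∨ b ∨ b ∨ j ∨ j)

Derivation:
Work inside:  ((b ∨ (b ∨ b)) ∨ (j ∨ b)) ∨ j
Flatten:  b ∨ b ∨ b ∨ j ∨ b ∨ j
Sort arguments:  b ∨ b ∨ b ∨ b ∨ j ∨ j
Put back:  h(d(j ∨ j ∨ j, j ∨ j, b ∨ b ∨ b ∨ b), g(b ∨ j ∨ j, b ∨ b ∨ j ∨ j, j ∨ j), b ∨ b ∨ b ∨ b ∨ j ∨ j)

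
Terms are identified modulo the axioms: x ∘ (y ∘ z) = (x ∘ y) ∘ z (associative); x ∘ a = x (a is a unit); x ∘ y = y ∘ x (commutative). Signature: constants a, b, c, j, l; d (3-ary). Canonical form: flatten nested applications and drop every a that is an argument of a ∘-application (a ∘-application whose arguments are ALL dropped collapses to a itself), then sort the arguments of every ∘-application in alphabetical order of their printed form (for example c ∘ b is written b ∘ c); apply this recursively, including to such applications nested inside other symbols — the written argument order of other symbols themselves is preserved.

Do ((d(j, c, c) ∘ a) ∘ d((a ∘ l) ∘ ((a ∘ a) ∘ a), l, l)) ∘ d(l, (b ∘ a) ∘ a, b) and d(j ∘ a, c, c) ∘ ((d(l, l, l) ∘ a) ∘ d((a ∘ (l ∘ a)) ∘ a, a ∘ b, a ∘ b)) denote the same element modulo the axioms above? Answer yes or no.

Answer: yes — both canonical forms are d(j, c, c) ∘ d(l, b, b) ∘ d(l, l, l)

Derivation:
Left:  ((d(j, c, c) ∘ a) ∘ d((a ∘ l) ∘ ((a ∘ a) ∘ a), l, l)) ∘ d(l, (b ∘ a) ∘ a, b)
  Un-nest:  d(j, c, c) ∘ a ∘ d((a ∘ l) ∘ ((a ∘ a) ∘ a), l, l) ∘ d(l, (b ∘ a) ∘ a, b)
  Simplify inside:  d((a ∘ l) ∘ ((a ∘ a) ∘ a), l, l)  →  d(l, l, l)
  Inside:  d(l, (b ∘ a) ∘ a, b)  →  d(l, b, b)
  Units out:  drop a
  Order the arguments:  d(j, c, c) ∘ d(l, b, b) ∘ d(l, l, l)
Right:  d(j ∘ a, c, c) ∘ ((d(l, l, l) ∘ a) ∘ d((a ∘ (l ∘ a)) ∘ a, a ∘ b, a ∘ b))
  Flatten:  d(j ∘ a, c, c) ∘ d(l, l, l) ∘ a ∘ d((a ∘ (l ∘ a)) ∘ a, a ∘ b, a ∘ b)
  Simplify inside:  d(j ∘ a, c, c)  →  d(j, c, c)
  Simplify inside:  d((a ∘ (l ∘ a)) ∘ a, a ∘ b, a ∘ b)  →  d(l, b, b)
  Drop the unit:  drop a
  Order the arguments:  d(j, c, c) ∘ d(l, b, b) ∘ d(l, l, l)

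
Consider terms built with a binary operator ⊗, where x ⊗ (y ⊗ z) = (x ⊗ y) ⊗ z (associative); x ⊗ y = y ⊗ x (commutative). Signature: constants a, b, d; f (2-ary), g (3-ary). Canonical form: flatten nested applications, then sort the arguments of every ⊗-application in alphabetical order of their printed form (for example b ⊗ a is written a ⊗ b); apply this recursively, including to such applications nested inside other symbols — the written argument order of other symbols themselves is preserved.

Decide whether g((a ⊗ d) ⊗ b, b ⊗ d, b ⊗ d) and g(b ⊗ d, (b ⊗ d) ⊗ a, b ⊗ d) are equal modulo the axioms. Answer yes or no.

Left:  g((a ⊗ d) ⊗ b, b ⊗ d, b ⊗ d)
  Descend into:  (a ⊗ d) ⊗ b
  Un-nest:  a ⊗ d ⊗ b
  Sort arguments:  a ⊗ b ⊗ d
  Rebuild:  g(a ⊗ b ⊗ d, b ⊗ d, b ⊗ d)
Right:  g(b ⊗ d, (b ⊗ d) ⊗ a, b ⊗ d)
  Descend into:  (b ⊗ d) ⊗ a
  Un-nest:  b ⊗ d ⊗ a
  Order the arguments:  a ⊗ b ⊗ d
  Rebuild:  g(b ⊗ d, a ⊗ b ⊗ d, b ⊗ d)

Answer: no — g(a ⊗ b ⊗ d, b ⊗ d, b ⊗ d) vs g(b ⊗ d, a ⊗ b ⊗ d, b ⊗ d)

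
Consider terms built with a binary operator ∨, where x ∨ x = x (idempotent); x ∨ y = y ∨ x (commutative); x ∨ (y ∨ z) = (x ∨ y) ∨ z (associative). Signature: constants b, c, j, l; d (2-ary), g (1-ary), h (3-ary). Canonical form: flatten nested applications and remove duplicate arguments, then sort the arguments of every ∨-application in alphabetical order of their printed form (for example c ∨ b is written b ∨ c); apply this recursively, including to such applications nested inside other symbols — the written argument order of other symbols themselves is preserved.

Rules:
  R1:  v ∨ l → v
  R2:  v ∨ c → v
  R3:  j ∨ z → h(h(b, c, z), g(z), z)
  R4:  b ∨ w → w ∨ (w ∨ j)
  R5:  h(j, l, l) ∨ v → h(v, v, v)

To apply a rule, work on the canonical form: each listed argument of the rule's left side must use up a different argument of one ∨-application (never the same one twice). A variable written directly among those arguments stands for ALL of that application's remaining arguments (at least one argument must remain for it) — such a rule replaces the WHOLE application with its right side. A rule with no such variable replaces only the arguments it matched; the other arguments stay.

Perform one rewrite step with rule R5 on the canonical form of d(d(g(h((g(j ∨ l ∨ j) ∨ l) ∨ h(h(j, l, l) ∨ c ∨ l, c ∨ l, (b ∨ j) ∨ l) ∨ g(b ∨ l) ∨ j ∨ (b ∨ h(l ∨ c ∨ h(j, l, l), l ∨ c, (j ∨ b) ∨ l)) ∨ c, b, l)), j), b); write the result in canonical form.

Canonical form:  d(d(g(h(b ∨ c ∨ g(b ∨ l) ∨ g(j ∨ l) ∨ h(c ∨ h(j, l, l) ∨ l, c ∨ l, b ∨ j ∨ l) ∨ j ∨ l, b, l)), j), b)
R5 matches:  uses h(j, l, l);  v := c ∨ l
Every leftover argument binds to the variable; the entire application is replaced.
Result:  d(d(g(h(b ∨ c ∨ g(b ∨ l) ∨ g(j ∨ l) ∨ h(h(c ∨ l, c ∨ l, c ∨ l), c ∨ l, b ∨ j ∨ l) ∨ j ∨ l, b, l)), j), b)

Answer: d(d(g(h(b ∨ c ∨ g(b ∨ l) ∨ g(j ∨ l) ∨ h(h(c ∨ l, c ∨ l, c ∨ l), c ∨ l, b ∨ j ∨ l) ∨ j ∨ l, b, l)), j), b)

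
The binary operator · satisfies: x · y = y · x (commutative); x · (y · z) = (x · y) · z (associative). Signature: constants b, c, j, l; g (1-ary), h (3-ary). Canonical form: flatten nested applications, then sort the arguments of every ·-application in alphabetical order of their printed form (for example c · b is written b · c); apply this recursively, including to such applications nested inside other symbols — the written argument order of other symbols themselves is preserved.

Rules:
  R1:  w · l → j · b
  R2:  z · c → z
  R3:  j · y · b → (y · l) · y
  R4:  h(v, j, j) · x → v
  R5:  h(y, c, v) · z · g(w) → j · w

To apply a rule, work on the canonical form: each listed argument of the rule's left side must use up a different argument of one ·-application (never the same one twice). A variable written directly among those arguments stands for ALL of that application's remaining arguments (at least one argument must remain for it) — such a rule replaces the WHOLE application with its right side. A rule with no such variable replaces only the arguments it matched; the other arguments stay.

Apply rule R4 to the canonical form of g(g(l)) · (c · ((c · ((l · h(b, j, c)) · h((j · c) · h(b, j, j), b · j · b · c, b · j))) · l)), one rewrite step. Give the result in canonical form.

Canonical form:  c · c · g(g(l)) · h(b, j, c) · h(c · h(b, j, j) · j, b · b · c · j, b · j) · l · l
R4 matches:  uses h(b, j, j);  v := b, x := c · j
The variable takes the whole remainder — replace the entire application.
New term:  c · c · g(g(l)) · h(b, b · b · c · j, b · j) · h(b, j, c) · l · l

Answer: c · c · g(g(l)) · h(b, b · b · c · j, b · j) · h(b, j, c) · l · l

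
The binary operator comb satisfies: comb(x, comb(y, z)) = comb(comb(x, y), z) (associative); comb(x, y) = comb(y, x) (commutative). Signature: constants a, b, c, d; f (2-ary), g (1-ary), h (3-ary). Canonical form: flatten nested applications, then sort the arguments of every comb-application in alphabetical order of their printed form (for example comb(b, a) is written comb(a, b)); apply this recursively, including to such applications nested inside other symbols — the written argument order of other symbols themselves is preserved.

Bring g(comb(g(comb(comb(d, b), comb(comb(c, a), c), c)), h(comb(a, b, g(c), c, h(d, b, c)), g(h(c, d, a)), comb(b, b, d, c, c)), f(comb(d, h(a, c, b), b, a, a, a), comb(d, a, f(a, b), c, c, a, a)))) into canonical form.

Descend into:  comb(g(comb(comb(d, b), comb(comb(c, a), c), c)), h(comb(a, b, g(c), c, h(d, b, c)), g(h(c, d, a)), comb(b, b, d, c, c)), f(comb(d, h(a, c, b), b, a, a, a), comb(d, a, f(a, b), c, c, a, a)))
Inside:  g(comb(comb(d, b), comb(comb(c, a), c), c))  →  g(comb(a, b, c, c, c, d))
Simplify inside:  h(comb(a, b, g(c), c, h(d, b, c)), g(h(c, d, a)), comb(b, b, d, c, c))  →  h(comb(a, b, c, g(c), h(d, b, c)), g(h(c, d, a)), comb(b, b, c, c, d))
Inside:  f(comb(d, h(a, c, b), b, a, a, a), comb(d, a, f(a, b), c, c, a, a))  →  f(comb(a, a, a, b, d, h(a, c, b)), comb(a, a, a, c, c, d, f(a, b)))
Sort:  comb(f(comb(a, a, a, b, d, h(a, c, b)), comb(a, a, a, c, c, d, f(a, b))), g(comb(a, b, c, c, c, d)), h(comb(a, b, c, g(c), h(d, b, c)), g(h(c, d, a)), comb(b, b, c, c, d)))
Reassemble:  g(comb(f(comb(a, a, a, b, d, h(a, c, b)), comb(a, a, a, c, c, d, f(a, b))), g(comb(a, b, c, c, c, d)), h(comb(a, b, c, g(c), h(d, b, c)), g(h(c, d, a)), comb(b, b, c, c, d))))

Answer: g(comb(f(comb(a, a, a, b, d, h(a, c, b)), comb(a, a, a, c, c, d, f(a, b))), g(comb(a, b, c, c, c, d)), h(comb(a, b, c, g(c), h(d, b, c)), g(h(c, d, a)), comb(b, b, c, c, d))))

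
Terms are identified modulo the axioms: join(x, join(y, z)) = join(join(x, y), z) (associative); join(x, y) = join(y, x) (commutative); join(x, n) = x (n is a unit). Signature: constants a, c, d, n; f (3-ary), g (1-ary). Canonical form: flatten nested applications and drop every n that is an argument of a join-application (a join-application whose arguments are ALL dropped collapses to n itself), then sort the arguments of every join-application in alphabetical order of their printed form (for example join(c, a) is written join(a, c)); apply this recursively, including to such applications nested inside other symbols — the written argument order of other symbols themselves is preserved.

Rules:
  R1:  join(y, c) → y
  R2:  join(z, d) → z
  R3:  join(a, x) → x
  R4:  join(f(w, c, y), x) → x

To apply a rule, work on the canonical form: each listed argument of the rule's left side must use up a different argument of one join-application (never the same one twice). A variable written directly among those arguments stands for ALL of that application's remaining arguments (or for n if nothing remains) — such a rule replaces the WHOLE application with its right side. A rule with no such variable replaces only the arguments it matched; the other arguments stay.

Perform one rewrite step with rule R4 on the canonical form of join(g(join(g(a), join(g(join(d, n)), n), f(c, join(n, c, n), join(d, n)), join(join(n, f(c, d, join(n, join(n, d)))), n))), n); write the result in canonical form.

Canonical form:  g(join(f(c, c, d), f(c, d, d), g(a), g(d)))
R4 matches:  uses f(c, c, d);  w := c, x := join(f(c, d, d), g(a), g(d)), y := d
The variable takes the whole remainder — replace the entire application.
New term:  g(join(f(c, d, d), g(a), g(d)))

Answer: g(join(f(c, d, d), g(a), g(d)))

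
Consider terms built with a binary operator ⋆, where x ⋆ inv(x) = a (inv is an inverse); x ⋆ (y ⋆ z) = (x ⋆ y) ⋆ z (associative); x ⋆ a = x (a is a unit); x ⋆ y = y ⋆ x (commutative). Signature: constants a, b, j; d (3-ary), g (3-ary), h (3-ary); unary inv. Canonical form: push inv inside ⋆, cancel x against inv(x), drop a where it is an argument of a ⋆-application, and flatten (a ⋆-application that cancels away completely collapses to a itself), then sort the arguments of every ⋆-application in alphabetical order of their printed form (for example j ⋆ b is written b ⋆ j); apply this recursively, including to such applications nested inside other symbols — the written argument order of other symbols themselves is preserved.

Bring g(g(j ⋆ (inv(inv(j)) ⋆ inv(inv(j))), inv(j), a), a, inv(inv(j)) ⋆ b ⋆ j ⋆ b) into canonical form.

Descend into:  j ⋆ (inv(inv(j)) ⋆ inv(inv(j)))
Push inv inside:  distribute inv over ⋆ and collapse double inv
Collect terms:  j ⋆ j ⋆ j
Reassemble:  g(g(j ⋆ j ⋆ j, inv(j), a), a, b ⋆ b ⋆ j ⋆ j)

Answer: g(g(j ⋆ j ⋆ j, inv(j), a), a, b ⋆ b ⋆ j ⋆ j)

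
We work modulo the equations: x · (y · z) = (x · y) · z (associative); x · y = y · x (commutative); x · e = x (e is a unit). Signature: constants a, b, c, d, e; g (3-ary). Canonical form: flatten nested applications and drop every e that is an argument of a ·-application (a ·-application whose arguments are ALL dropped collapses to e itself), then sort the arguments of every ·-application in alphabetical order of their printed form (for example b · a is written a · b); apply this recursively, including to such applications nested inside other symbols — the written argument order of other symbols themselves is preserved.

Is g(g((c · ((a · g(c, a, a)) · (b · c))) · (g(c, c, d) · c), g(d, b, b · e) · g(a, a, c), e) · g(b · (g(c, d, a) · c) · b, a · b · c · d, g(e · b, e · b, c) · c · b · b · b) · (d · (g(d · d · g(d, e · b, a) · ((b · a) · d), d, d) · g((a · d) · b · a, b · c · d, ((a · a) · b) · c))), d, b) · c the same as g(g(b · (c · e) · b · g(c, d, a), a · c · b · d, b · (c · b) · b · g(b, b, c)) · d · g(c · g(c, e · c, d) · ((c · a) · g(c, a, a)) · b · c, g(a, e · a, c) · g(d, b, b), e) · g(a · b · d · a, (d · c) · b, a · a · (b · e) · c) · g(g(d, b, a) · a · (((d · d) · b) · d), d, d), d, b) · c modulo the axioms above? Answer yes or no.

Answer: yes — both canonical forms are c · g(d · g(a · a · b · d, b · c · d, a · a · b · c) · g(a · b · c · c · c · g(c, a, a) · g(c, c, d), g(a, a, c) · g(d, b, b), e) · g(a · b · d · d · d · g(d, b, a), d, d) · g(b · b · c · g(c, d, a), a · b · c · d, b · b · b · c · g(b, b, c)), d, b)

Derivation:
Left:  g(g((c · ((a · g(c, a, a)) · (b · c))) · (g(c, c, d) · c), g(d, b, b · e) · g(a, a, c), e) · g(b · (g(c, d, a) · c) · b, a · b · c · d, g(e · b, e · b, c) · c · b · b · b) · (d · (g(d · d · g(d, e · b, a) · ((b · a) · d), d, d) · g((a · d) · b · a, b · c · d, ((a · a) · b) · c))), d, b) · c
  Simplify inside:  g(g((c · ((a · g(c, a, a)) · (b · c))) · (g(c, c, d) · c), g(d, b, b · e) · g(a, a, c), e) · g(b · (g(c, d, a) · c) · b, a · b · c · d, g(e · b, e · b, c) · c · b · b · b) · (d · (g(d · d · g(d, e · b, a) · ((b · a) · d), d, d) · g((a · d) · b · a, b · c · d, ((a · a) · b) · c))), d, b)  →  g(d · g(a · a · b · d, b · c · d, a · a · b · c) · g(a · b · c · c · c · g(c, a, a) · g(c, c, d), g(a, a, c) · g(d, b, b), e) · g(a · b · d · d · d · g(d, b, a), d, d) · g(b · b · c · g(c, d, a), a · b · c · d, b · b · b · c · g(b, b, c)), d, b)
  Order the arguments:  c · g(d · g(a · a · b · d, b · c · d, a · a · b · c) · g(a · b · c · c · c · g(c, a, a) · g(c, c, d), g(a, a, c) · g(d, b, b), e) · g(a · b · d · d · d · g(d, b, a), d, d) · g(b · b · c · g(c, d, a), a · b · c · d, b · b · b · c · g(b, b, c)), d, b)
Right:  g(g(b · (c · e) · b · g(c, d, a), a · c · b · d, b · (c · b) · b · g(b, b, c)) · d · g(c · g(c, e · c, d) · ((c · a) · g(c, a, a)) · b · c, g(a, e · a, c) · g(d, b, b), e) · g(a · b · d · a, (d · c) · b, a · a · (b · e) · c) · g(g(d, b, a) · a · (((d · d) · b) · d), d, d), d, b) · c
  Simplify inside:  g(g(b · (c · e) · b · g(c, d, a), a · c · b · d, b · (c · b) · b · g(b, b, c)) · d · g(c · g(c, e · c, d) · ((c · a) · g(c, a, a)) · b · c, g(a, e · a, c) · g(d, b, b), e) · g(a · b · d · a, (d · c) · b, a · a · (b · e) · c) · g(g(d, b, a) · a · (((d · d) · b) · d), d, d), d, b)  →  g(d · g(a · a · b · d, b · c · d, a · a · b · c) · g(a · b · c · c · c · g(c, a, a) · g(c, c, d), g(a, a, c) · g(d, b, b), e) · g(a · b · d · d · d · g(d, b, a), d, d) · g(b · b · c · g(c, d, a), a · b · c · d, b · b · b · c · g(b, b, c)), d, b)
  Sort:  c · g(d · g(a · a · b · d, b · c · d, a · a · b · c) · g(a · b · c · c · c · g(c, a, a) · g(c, c, d), g(a, a, c) · g(d, b, b), e) · g(a · b · d · d · d · g(d, b, a), d, d) · g(b · b · c · g(c, d, a), a · b · c · d, b · b · b · c · g(b, b, c)), d, b)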